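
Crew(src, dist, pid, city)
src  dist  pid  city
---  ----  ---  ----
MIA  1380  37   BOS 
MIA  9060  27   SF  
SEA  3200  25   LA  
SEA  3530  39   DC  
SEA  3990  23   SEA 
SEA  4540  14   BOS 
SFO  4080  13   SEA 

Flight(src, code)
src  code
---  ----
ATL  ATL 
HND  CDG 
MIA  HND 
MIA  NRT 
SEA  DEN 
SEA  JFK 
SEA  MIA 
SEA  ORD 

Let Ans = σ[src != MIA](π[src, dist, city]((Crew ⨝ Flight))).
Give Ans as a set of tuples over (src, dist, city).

{(SEA, 3200, LA), (SEA, 3530, DC), (SEA, 3990, SEA), (SEA, 4540, BOS)}

Joining Crew and Flight on src yields {(MIA, 1380, 37, BOS, HND), (MIA, 1380, 37, BOS, NRT), (MIA, 9060, 27, SF, HND), (MIA, 9060, 27, SF, NRT), (SEA, 3200, 25, LA, DEN), (SEA, 3200, 25, LA, JFK), (SEA, 3200, 25, LA, MIA), (SEA, 3200, 25, LA, ORD), (SEA, 3530, 39, DC, DEN), (SEA, 3530, 39, DC, JFK), (SEA, 3530, 39, DC, MIA), (SEA, 3530, 39, DC, ORD), (SEA, 3990, 23, SEA, DEN), (SEA, 3990, 23, SEA, JFK), (SEA, 3990, 23, SEA, MIA), (SEA, 3990, 23, SEA, ORD), (SEA, 4540, 14, BOS, DEN), (SEA, 4540, 14, BOS, JFK), (SEA, 4540, 14, BOS, MIA), (SEA, 4540, 14, BOS, ORD)}.
π[src, dist, city]: project onto (src, dist, city) (14 duplicate(s) eliminated) → {(MIA, 1380, BOS), (MIA, 9060, SF), (SEA, 3200, LA), (SEA, 3530, DC), (SEA, 3990, SEA), (SEA, 4540, BOS)}
Selection src != MIA: {(SEA, 3200, LA), (SEA, 3530, DC), (SEA, 3990, SEA), (SEA, 4540, BOS)}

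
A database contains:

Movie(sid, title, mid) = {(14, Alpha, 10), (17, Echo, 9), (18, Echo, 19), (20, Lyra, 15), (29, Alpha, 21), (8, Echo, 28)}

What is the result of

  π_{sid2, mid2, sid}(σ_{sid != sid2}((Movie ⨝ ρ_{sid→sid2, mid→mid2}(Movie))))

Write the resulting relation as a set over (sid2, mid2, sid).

{(14, 10, 29), (17, 9, 18), (17, 9, 8), (18, 19, 17), (18, 19, 8), (29, 21, 14), (8, 28, 17), (8, 28, 18)}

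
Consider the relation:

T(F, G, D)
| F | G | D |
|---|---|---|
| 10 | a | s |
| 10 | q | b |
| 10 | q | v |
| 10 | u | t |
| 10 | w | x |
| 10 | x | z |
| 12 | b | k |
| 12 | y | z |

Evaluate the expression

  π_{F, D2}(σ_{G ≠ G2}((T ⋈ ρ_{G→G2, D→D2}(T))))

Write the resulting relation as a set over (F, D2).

{(10, b), (10, s), (10, t), (10, v), (10, x), (10, z), (12, k), (12, z)}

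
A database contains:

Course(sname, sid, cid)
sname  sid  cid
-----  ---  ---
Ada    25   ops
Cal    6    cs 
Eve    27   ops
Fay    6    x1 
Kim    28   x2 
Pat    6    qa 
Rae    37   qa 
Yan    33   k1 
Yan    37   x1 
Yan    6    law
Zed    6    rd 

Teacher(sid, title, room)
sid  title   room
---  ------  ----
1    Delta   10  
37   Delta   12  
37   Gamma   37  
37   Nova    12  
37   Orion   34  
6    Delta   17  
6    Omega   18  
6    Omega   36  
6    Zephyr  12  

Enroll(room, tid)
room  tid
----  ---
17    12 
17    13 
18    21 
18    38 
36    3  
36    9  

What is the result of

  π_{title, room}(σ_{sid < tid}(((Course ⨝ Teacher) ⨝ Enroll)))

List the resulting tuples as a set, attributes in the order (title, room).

Natural join on sid: {(Cal, 6, cs, Delta, 17), (Cal, 6, cs, Omega, 18), (Cal, 6, cs, Omega, 36), (Cal, 6, cs, Zephyr, 12), (Fay, 6, x1, Delta, 17), (Fay, 6, x1, Omega, 18), (Fay, 6, x1, Omega, 36), (Fay, 6, x1, Zephyr, 12), (Pat, 6, qa, Delta, 17), (Pat, 6, qa, Omega, 18), (Pat, 6, qa, Omega, 36), (Pat, 6, qa, Zephyr, 12), (Rae, 37, qa, Delta, 12), (Rae, 37, qa, Gamma, 37), (Rae, 37, qa, Nova, 12), (Rae, 37, qa, Orion, 34), (Yan, 37, x1, Delta, 12), (Yan, 37, x1, Gamma, 37), (Yan, 37, x1, Nova, 12), (Yan, 37, x1, Orion, 34), (Yan, 6, law, Delta, 17), (Yan, 6, law, Omega, 18), (Yan, 6, law, Omega, 36), (Yan, 6, law, Zephyr, 12), (Zed, 6, rd, Delta, 17), (Zed, 6, rd, Omega, 18), (Zed, 6, rd, Omega, 36), (Zed, 6, rd, Zephyr, 12)}
Natural join on room: {(Cal, 6, cs, Delta, 17, 12), (Cal, 6, cs, Delta, 17, 13), (Cal, 6, cs, Omega, 18, 21), (Cal, 6, cs, Omega, 18, 38), (Cal, 6, cs, Omega, 36, 3), (Cal, 6, cs, Omega, 36, 9), (Fay, 6, x1, Delta, 17, 12), (Fay, 6, x1, Delta, 17, 13), (Fay, 6, x1, Omega, 18, 21), (Fay, 6, x1, Omega, 18, 38), (Fay, 6, x1, Omega, 36, 3), (Fay, 6, x1, Omega, 36, 9), (Pat, 6, qa, Delta, 17, 12), (Pat, 6, qa, Delta, 17, 13), (Pat, 6, qa, Omega, 18, 21), (Pat, 6, qa, Omega, 18, 38), (Pat, 6, qa, Omega, 36, 3), (Pat, 6, qa, Omega, 36, 9), (Yan, 6, law, Delta, 17, 12), (Yan, 6, law, Delta, 17, 13), (Yan, 6, law, Omega, 18, 21), (Yan, 6, law, Omega, 18, 38), (Yan, 6, law, Omega, 36, 3), (Yan, 6, law, Omega, 36, 9), (Zed, 6, rd, Delta, 17, 12), (Zed, 6, rd, Delta, 17, 13), (Zed, 6, rd, Omega, 18, 21), (Zed, 6, rd, Omega, 18, 38), (Zed, 6, rd, Omega, 36, 3), (Zed, 6, rd, Omega, 36, 9)}
Selection sid < tid: {(Cal, 6, cs, Delta, 17, 12), (Cal, 6, cs, Delta, 17, 13), (Cal, 6, cs, Omega, 18, 21), (Cal, 6, cs, Omega, 18, 38), (Cal, 6, cs, Omega, 36, 9), (Fay, 6, x1, Delta, 17, 12), (Fay, 6, x1, Delta, 17, 13), (Fay, 6, x1, Omega, 18, 21), (Fay, 6, x1, Omega, 18, 38), (Fay, 6, x1, Omega, 36, 9), (Pat, 6, qa, Delta, 17, 12), (Pat, 6, qa, Delta, 17, 13), (Pat, 6, qa, Omega, 18, 21), (Pat, 6, qa, Omega, 18, 38), (Pat, 6, qa, Omega, 36, 9), (Yan, 6, law, Delta, 17, 12), (Yan, 6, law, Delta, 17, 13), (Yan, 6, law, Omega, 18, 21), (Yan, 6, law, Omega, 18, 38), (Yan, 6, law, Omega, 36, 9), (Zed, 6, rd, Delta, 17, 12), (Zed, 6, rd, Delta, 17, 13), (Zed, 6, rd, Omega, 18, 21), (Zed, 6, rd, Omega, 18, 38), (Zed, 6, rd, Omega, 36, 9)}
Projecting to title, room (22 duplicate(s) eliminated): {(Delta, 17), (Omega, 18), (Omega, 36)}

{(Delta, 17), (Omega, 18), (Omega, 36)}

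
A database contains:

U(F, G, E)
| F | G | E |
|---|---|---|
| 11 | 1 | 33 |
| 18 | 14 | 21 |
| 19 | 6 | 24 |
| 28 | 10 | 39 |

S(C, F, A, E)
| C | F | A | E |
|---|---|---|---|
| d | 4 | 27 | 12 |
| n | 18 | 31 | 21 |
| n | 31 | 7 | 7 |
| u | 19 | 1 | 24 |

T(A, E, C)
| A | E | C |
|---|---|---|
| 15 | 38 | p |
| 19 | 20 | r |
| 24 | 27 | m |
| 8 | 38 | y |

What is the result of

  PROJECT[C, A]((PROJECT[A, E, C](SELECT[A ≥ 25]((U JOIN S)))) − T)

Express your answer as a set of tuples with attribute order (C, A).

{(n, 31)}

Joining U and S on F, E yields {(18, 14, 21, n, 31), (19, 6, 24, u, 1)}.
σ[A ≥ 25]: keep tuples satisfying A ≥ 25 → {(18, 14, 21, n, 31)}
Keep only column(s) A, E, C: {(31, 21, n)}
Taking the difference: {(31, 21, n)}
Keep only column(s) C, A: {(n, 31)}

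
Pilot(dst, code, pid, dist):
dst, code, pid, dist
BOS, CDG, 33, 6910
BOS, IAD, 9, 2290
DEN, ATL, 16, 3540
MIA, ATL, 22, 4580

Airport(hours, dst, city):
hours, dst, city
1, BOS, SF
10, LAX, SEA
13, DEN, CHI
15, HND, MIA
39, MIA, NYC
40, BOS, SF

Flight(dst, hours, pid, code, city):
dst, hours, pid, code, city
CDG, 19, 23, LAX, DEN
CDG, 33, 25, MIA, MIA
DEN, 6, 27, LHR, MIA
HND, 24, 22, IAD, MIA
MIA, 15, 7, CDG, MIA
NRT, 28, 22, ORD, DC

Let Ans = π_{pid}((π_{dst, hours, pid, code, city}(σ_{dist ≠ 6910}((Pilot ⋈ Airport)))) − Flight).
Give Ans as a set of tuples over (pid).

{16, 22, 9}

Joining Pilot and Airport on dst yields {(BOS, CDG, 33, 6910, 1, SF), (BOS, CDG, 33, 6910, 40, SF), (BOS, IAD, 9, 2290, 1, SF), (BOS, IAD, 9, 2290, 40, SF), (DEN, ATL, 16, 3540, 13, CHI), (MIA, ATL, 22, 4580, 39, NYC)}.
σ[dist ≠ 6910]: keep tuples satisfying dist ≠ 6910 → {(BOS, IAD, 9, 2290, 1, SF), (BOS, IAD, 9, 2290, 40, SF), (DEN, ATL, 16, 3540, 13, CHI), (MIA, ATL, 22, 4580, 39, NYC)}
π_{dst, hours, pid, code, city} gives {(BOS, 1, 9, IAD, SF), (BOS, 40, 9, IAD, SF), (DEN, 13, 16, ATL, CHI), (MIA, 39, 22, ATL, NYC)}.
Taking the difference: {(BOS, 1, 9, IAD, SF), (BOS, 40, 9, IAD, SF), (DEN, 13, 16, ATL, CHI), (MIA, 39, 22, ATL, NYC)}
π_{pid} gives {16, 22, 9} (1 duplicate(s) eliminated).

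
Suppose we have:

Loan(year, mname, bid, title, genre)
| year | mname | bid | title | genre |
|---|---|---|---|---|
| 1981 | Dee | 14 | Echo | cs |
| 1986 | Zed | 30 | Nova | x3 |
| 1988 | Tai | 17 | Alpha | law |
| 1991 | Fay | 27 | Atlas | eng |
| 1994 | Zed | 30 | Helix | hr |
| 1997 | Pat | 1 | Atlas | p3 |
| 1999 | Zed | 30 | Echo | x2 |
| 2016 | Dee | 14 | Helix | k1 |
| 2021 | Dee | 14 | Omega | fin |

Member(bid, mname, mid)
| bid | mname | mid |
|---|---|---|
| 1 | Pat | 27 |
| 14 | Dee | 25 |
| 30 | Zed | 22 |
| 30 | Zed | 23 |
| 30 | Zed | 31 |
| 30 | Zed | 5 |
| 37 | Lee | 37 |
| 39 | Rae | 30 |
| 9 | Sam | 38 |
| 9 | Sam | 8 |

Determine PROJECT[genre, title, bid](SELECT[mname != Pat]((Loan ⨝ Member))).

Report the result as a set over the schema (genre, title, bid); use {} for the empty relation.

Joining Loan and Member on mname, bid yields {(1981, Dee, 14, Echo, cs, 25), (1986, Zed, 30, Nova, x3, 22), (1986, Zed, 30, Nova, x3, 23), (1986, Zed, 30, Nova, x3, 31), (1986, Zed, 30, Nova, x3, 5), (1994, Zed, 30, Helix, hr, 22), (1994, Zed, 30, Helix, hr, 23), (1994, Zed, 30, Helix, hr, 31), (1994, Zed, 30, Helix, hr, 5), (1997, Pat, 1, Atlas, p3, 27), (1999, Zed, 30, Echo, x2, 22), (1999, Zed, 30, Echo, x2, 23), (1999, Zed, 30, Echo, x2, 31), (1999, Zed, 30, Echo, x2, 5), (2016, Dee, 14, Helix, k1, 25), (2021, Dee, 14, Omega, fin, 25)}.
σ[mname != Pat]: keep tuples satisfying mname != Pat → {(1981, Dee, 14, Echo, cs, 25), (1986, Zed, 30, Nova, x3, 22), (1986, Zed, 30, Nova, x3, 23), (1986, Zed, 30, Nova, x3, 31), (1986, Zed, 30, Nova, x3, 5), (1994, Zed, 30, Helix, hr, 22), (1994, Zed, 30, Helix, hr, 23), (1994, Zed, 30, Helix, hr, 31), (1994, Zed, 30, Helix, hr, 5), (1999, Zed, 30, Echo, x2, 22), (1999, Zed, 30, Echo, x2, 23), (1999, Zed, 30, Echo, x2, 31), (1999, Zed, 30, Echo, x2, 5), (2016, Dee, 14, Helix, k1, 25), (2021, Dee, 14, Omega, fin, 25)}
Projecting to genre, title, bid (9 duplicate(s) eliminated): {(cs, Echo, 14), (fin, Omega, 14), (hr, Helix, 30), (k1, Helix, 14), (x2, Echo, 30), (x3, Nova, 30)}

{(cs, Echo, 14), (fin, Omega, 14), (hr, Helix, 30), (k1, Helix, 14), (x2, Echo, 30), (x3, Nova, 30)}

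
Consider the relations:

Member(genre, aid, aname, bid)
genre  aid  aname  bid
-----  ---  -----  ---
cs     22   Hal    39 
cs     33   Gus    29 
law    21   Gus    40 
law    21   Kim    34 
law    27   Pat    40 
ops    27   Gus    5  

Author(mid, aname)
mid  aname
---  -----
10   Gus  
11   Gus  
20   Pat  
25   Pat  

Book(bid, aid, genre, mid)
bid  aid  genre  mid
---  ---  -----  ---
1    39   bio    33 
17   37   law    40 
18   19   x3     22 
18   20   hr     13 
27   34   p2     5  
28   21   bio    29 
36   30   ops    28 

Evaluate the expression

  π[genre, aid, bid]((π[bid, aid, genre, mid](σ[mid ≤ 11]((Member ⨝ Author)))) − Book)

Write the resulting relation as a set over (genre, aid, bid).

Member ⋈ Author (natural join on aname): {(cs, 33, Gus, 29, 10), (cs, 33, Gus, 29, 11), (law, 21, Gus, 40, 10), (law, 21, Gus, 40, 11), (law, 27, Pat, 40, 20), (law, 27, Pat, 40, 25), (ops, 27, Gus, 5, 10), (ops, 27, Gus, 5, 11)}
σ[mid ≤ 11]: keep tuples satisfying mid ≤ 11 → {(cs, 33, Gus, 29, 10), (cs, 33, Gus, 29, 11), (law, 21, Gus, 40, 10), (law, 21, Gus, 40, 11), (ops, 27, Gus, 5, 10), (ops, 27, Gus, 5, 11)}
π[bid, aid, genre, mid]: project onto (bid, aid, genre, mid) → {(29, 33, cs, 10), (29, 33, cs, 11), (40, 21, law, 10), (40, 21, law, 11), (5, 27, ops, 10), (5, 27, ops, 11)}
Taking the difference: {(29, 33, cs, 10), (29, 33, cs, 11), (40, 21, law, 10), (40, 21, law, 11), (5, 27, ops, 10), (5, 27, ops, 11)}
π[genre, aid, bid]: project onto (genre, aid, bid) (3 duplicate(s) eliminated) → {(cs, 33, 29), (law, 21, 40), (ops, 27, 5)}

{(cs, 33, 29), (law, 21, 40), (ops, 27, 5)}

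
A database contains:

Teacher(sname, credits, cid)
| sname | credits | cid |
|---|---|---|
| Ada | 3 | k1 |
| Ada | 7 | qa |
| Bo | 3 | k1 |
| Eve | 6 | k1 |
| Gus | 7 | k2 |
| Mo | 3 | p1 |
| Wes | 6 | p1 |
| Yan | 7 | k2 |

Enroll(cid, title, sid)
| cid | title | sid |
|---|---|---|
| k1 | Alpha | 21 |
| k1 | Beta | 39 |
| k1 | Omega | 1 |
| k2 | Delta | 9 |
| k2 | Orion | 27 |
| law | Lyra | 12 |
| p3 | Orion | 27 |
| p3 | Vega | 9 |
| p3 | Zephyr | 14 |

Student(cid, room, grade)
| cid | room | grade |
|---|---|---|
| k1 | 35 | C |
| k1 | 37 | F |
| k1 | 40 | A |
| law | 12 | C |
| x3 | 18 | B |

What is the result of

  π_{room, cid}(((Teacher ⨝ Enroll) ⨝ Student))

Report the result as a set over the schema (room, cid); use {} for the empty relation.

Teacher ⋈ Enroll (natural join on cid): {(Ada, 3, k1, Alpha, 21), (Ada, 3, k1, Beta, 39), (Ada, 3, k1, Omega, 1), (Bo, 3, k1, Alpha, 21), (Bo, 3, k1, Beta, 39), (Bo, 3, k1, Omega, 1), (Eve, 6, k1, Alpha, 21), (Eve, 6, k1, Beta, 39), (Eve, 6, k1, Omega, 1), (Gus, 7, k2, Delta, 9), (Gus, 7, k2, Orion, 27), (Yan, 7, k2, Delta, 9), (Yan, 7, k2, Orion, 27)}
(Teacher ⨝ Enroll) ⋈ Student (natural join on cid): {(Ada, 3, k1, Alpha, 21, 35, C), (Ada, 3, k1, Alpha, 21, 37, F), (Ada, 3, k1, Alpha, 21, 40, A), (Ada, 3, k1, Beta, 39, 35, C), (Ada, 3, k1, Beta, 39, 37, F), (Ada, 3, k1, Beta, 39, 40, A), (Ada, 3, k1, Omega, 1, 35, C), (Ada, 3, k1, Omega, 1, 37, F), (Ada, 3, k1, Omega, 1, 40, A), (Bo, 3, k1, Alpha, 21, 35, C), (Bo, 3, k1, Alpha, 21, 37, F), (Bo, 3, k1, Alpha, 21, 40, A), (Bo, 3, k1, Beta, 39, 35, C), (Bo, 3, k1, Beta, 39, 37, F), (Bo, 3, k1, Beta, 39, 40, A), (Bo, 3, k1, Omega, 1, 35, C), (Bo, 3, k1, Omega, 1, 37, F), (Bo, 3, k1, Omega, 1, 40, A), (Eve, 6, k1, Alpha, 21, 35, C), (Eve, 6, k1, Alpha, 21, 37, F), (Eve, 6, k1, Alpha, 21, 40, A), (Eve, 6, k1, Beta, 39, 35, C), (Eve, 6, k1, Beta, 39, 37, F), (Eve, 6, k1, Beta, 39, 40, A), (Eve, 6, k1, Omega, 1, 35, C), (Eve, 6, k1, Omega, 1, 37, F), (Eve, 6, k1, Omega, 1, 40, A)}
π[room, cid]: project onto (room, cid) (24 duplicate(s) eliminated) → {(35, k1), (37, k1), (40, k1)}

{(35, k1), (37, k1), (40, k1)}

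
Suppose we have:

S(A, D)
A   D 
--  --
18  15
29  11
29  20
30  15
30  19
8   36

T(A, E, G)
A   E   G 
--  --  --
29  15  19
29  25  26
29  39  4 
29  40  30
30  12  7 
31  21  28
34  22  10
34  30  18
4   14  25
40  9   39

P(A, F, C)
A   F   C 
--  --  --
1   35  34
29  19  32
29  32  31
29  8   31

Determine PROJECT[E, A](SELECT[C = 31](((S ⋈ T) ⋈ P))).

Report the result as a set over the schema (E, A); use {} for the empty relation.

Joining S and T on A yields {(29, 11, 15, 19), (29, 11, 25, 26), (29, 11, 39, 4), (29, 11, 40, 30), (29, 20, 15, 19), (29, 20, 25, 26), (29, 20, 39, 4), (29, 20, 40, 30), (30, 15, 12, 7), (30, 19, 12, 7)}.
Joining (S ⋈ T) and P on A yields {(29, 11, 15, 19, 19, 32), (29, 11, 15, 19, 32, 31), (29, 11, 15, 19, 8, 31), (29, 11, 25, 26, 19, 32), (29, 11, 25, 26, 32, 31), (29, 11, 25, 26, 8, 31), (29, 11, 39, 4, 19, 32), (29, 11, 39, 4, 32, 31), (29, 11, 39, 4, 8, 31), (29, 11, 40, 30, 19, 32), (29, 11, 40, 30, 32, 31), (29, 11, 40, 30, 8, 31), (29, 20, 15, 19, 19, 32), (29, 20, 15, 19, 32, 31), (29, 20, 15, 19, 8, 31), (29, 20, 25, 26, 19, 32), (29, 20, 25, 26, 32, 31), (29, 20, 25, 26, 8, 31), (29, 20, 39, 4, 19, 32), (29, 20, 39, 4, 32, 31), (29, 20, 39, 4, 8, 31), (29, 20, 40, 30, 19, 32), (29, 20, 40, 30, 32, 31), (29, 20, 40, 30, 8, 31)}.
σ[C = 31]: keep tuples satisfying C = 31 → {(29, 11, 15, 19, 32, 31), (29, 11, 15, 19, 8, 31), (29, 11, 25, 26, 32, 31), (29, 11, 25, 26, 8, 31), (29, 11, 39, 4, 32, 31), (29, 11, 39, 4, 8, 31), (29, 11, 40, 30, 32, 31), (29, 11, 40, 30, 8, 31), (29, 20, 15, 19, 32, 31), (29, 20, 15, 19, 8, 31), (29, 20, 25, 26, 32, 31), (29, 20, 25, 26, 8, 31), (29, 20, 39, 4, 32, 31), (29, 20, 39, 4, 8, 31), (29, 20, 40, 30, 32, 31), (29, 20, 40, 30, 8, 31)}
π_{E, A} gives {(15, 29), (25, 29), (39, 29), (40, 29)} (12 duplicate(s) eliminated).

{(15, 29), (25, 29), (39, 29), (40, 29)}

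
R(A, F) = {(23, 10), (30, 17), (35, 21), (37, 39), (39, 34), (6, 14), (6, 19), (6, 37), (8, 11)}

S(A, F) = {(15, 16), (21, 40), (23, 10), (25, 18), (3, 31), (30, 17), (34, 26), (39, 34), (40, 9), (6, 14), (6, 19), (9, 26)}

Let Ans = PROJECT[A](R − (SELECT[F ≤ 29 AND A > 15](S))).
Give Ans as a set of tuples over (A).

{35, 37, 39, 6, 8}

Apply σ_{F ≤ 29 AND A > 15}; surviving tuples: {(23, 10), (25, 18), (30, 17), (34, 26), (40, 9)}
Taking the difference: {(35, 21), (37, 39), (39, 34), (6, 14), (6, 19), (6, 37), (8, 11)}
Keep only column(s) A (2 duplicate(s) eliminated): {35, 37, 39, 6, 8}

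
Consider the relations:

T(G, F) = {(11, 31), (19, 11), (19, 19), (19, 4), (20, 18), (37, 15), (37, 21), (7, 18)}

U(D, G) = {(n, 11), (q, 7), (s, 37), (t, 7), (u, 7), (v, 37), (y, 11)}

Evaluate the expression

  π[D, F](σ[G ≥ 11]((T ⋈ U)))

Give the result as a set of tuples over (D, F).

{(n, 31), (s, 15), (s, 21), (v, 15), (v, 21), (y, 31)}

Joining T and U on G yields {(11, 31, n), (11, 31, y), (37, 15, s), (37, 15, v), (37, 21, s), (37, 21, v), (7, 18, q), (7, 18, t), (7, 18, u)}.
Filtering on G ≥ 11 leaves {(11, 31, n), (11, 31, y), (37, 15, s), (37, 15, v), (37, 21, s), (37, 21, v)}.
Projecting to D, F: {(n, 31), (s, 15), (s, 21), (v, 15), (v, 21), (y, 31)}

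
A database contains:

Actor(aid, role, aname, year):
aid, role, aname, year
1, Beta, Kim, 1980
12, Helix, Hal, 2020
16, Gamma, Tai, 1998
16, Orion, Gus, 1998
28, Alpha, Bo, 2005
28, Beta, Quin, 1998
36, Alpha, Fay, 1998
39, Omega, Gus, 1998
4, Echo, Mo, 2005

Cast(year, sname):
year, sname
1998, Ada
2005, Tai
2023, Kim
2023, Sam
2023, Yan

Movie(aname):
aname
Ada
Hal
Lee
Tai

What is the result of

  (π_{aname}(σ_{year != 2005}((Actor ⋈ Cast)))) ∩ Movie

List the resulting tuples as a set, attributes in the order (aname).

{Tai}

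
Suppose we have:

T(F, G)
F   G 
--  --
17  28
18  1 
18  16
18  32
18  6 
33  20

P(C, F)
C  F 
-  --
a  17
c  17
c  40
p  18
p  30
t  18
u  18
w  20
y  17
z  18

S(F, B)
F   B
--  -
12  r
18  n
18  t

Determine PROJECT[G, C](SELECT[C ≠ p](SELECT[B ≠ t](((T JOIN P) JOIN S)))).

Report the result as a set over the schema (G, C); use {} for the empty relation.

T ⋈ P (natural join on F): {(17, 28, a), (17, 28, c), (17, 28, y), (18, 1, p), (18, 1, t), (18, 1, u), (18, 1, z), (18, 16, p), (18, 16, t), (18, 16, u), (18, 16, z), (18, 32, p), (18, 32, t), (18, 32, u), (18, 32, z), (18, 6, p), (18, 6, t), (18, 6, u), (18, 6, z)}
(T JOIN P) ⋈ S (natural join on F): {(18, 1, p, n), (18, 1, p, t), (18, 1, t, n), (18, 1, t, t), (18, 1, u, n), (18, 1, u, t), (18, 1, z, n), (18, 1, z, t), (18, 16, p, n), (18, 16, p, t), (18, 16, t, n), (18, 16, t, t), (18, 16, u, n), (18, 16, u, t), (18, 16, z, n), (18, 16, z, t), (18, 32, p, n), (18, 32, p, t), (18, 32, t, n), (18, 32, t, t), (18, 32, u, n), (18, 32, u, t), (18, 32, z, n), (18, 32, z, t), (18, 6, p, n), (18, 6, p, t), (18, 6, t, n), (18, 6, t, t), (18, 6, u, n), (18, 6, u, t), (18, 6, z, n), (18, 6, z, t)}
σ[B ≠ t]: keep tuples satisfying B ≠ t → {(18, 1, p, n), (18, 1, t, n), (18, 1, u, n), (18, 1, z, n), (18, 16, p, n), (18, 16, t, n), (18, 16, u, n), (18, 16, z, n), (18, 32, p, n), (18, 32, t, n), (18, 32, u, n), (18, 32, z, n), (18, 6, p, n), (18, 6, t, n), (18, 6, u, n), (18, 6, z, n)}
σ[C ≠ p]: keep tuples satisfying C ≠ p → {(18, 1, t, n), (18, 1, u, n), (18, 1, z, n), (18, 16, t, n), (18, 16, u, n), (18, 16, z, n), (18, 32, t, n), (18, 32, u, n), (18, 32, z, n), (18, 6, t, n), (18, 6, u, n), (18, 6, z, n)}
π[G, C]: project onto (G, C) → {(1, t), (1, u), (1, z), (16, t), (16, u), (16, z), (32, t), (32, u), (32, z), (6, t), (6, u), (6, z)}

{(1, t), (1, u), (1, z), (16, t), (16, u), (16, z), (32, t), (32, u), (32, z), (6, t), (6, u), (6, z)}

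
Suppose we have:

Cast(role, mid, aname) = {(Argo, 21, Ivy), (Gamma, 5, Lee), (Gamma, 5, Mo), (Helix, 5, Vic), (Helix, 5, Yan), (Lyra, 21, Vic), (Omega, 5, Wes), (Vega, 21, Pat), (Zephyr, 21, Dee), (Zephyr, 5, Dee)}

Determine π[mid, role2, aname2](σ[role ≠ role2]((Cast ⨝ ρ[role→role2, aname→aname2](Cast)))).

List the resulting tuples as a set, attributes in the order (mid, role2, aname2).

ρ[role→role2, aname→aname2]: schema becomes (role2, mid, aname2); tuples unchanged.
Cast ⋈ ρ[role→role2, aname→aname2](Cast) (natural join on mid): {(Argo, 21, Ivy, Argo, Ivy), (Argo, 21, Ivy, Lyra, Vic), (Argo, 21, Ivy, Vega, Pat), (Argo, 21, Ivy, Zephyr, Dee), (Gamma, 5, Lee, Gamma, Lee), (Gamma, 5, Lee, Gamma, Mo), (Gamma, 5, Lee, Helix, Vic), (Gamma, 5, Lee, Helix, Yan), (Gamma, 5, Lee, Omega, Wes), (Gamma, 5, Lee, Zephyr, Dee), (Gamma, 5, Mo, Gamma, Lee), (Gamma, 5, Mo, Gamma, Mo), (Gamma, 5, Mo, Helix, Vic), (Gamma, 5, Mo, Helix, Yan), (Gamma, 5, Mo, Omega, Wes), (Gamma, 5, Mo, Zephyr, Dee), (Helix, 5, Vic, Gamma, Lee), (Helix, 5, Vic, Gamma, Mo), (Helix, 5, Vic, Helix, Vic), (Helix, 5, Vic, Helix, Yan), (Helix, 5, Vic, Omega, Wes), (Helix, 5, Vic, Zephyr, Dee), (Helix, 5, Yan, Gamma, Lee), (Helix, 5, Yan, Gamma, Mo), (Helix, 5, Yan, Helix, Vic), (Helix, 5, Yan, Helix, Yan), (Helix, 5, Yan, Omega, Wes), (Helix, 5, Yan, Zephyr, Dee), (Lyra, 21, Vic, Argo, Ivy), (Lyra, 21, Vic, Lyra, Vic), (Lyra, 21, Vic, Vega, Pat), (Lyra, 21, Vic, Zephyr, Dee), (Omega, 5, Wes, Gamma, Lee), (Omega, 5, Wes, Gamma, Mo), (Omega, 5, Wes, Helix, Vic), (Omega, 5, Wes, Helix, Yan), (Omega, 5, Wes, Omega, Wes), (Omega, 5, Wes, Zephyr, Dee), (Vega, 21, Pat, Argo, Ivy), (Vega, 21, Pat, Lyra, Vic), (Vega, 21, Pat, Vega, Pat), (Vega, 21, Pat, Zephyr, Dee), (Zephyr, 21, Dee, Argo, Ivy), (Zephyr, 21, Dee, Lyra, Vic), (Zephyr, 21, Dee, Vega, Pat), (Zephyr, 21, Dee, Zephyr, Dee), (Zephyr, 5, Dee, Gamma, Lee), (Zephyr, 5, Dee, Gamma, Mo), (Zephyr, 5, Dee, Helix, Vic), (Zephyr, 5, Dee, Helix, Yan), (Zephyr, 5, Dee, Omega, Wes), (Zephyr, 5, Dee, Zephyr, Dee)}
Apply σ_{role ≠ role2}; surviving tuples: {(Argo, 21, Ivy, Lyra, Vic), (Argo, 21, Ivy, Vega, Pat), (Argo, 21, Ivy, Zephyr, Dee), (Gamma, 5, Lee, Helix, Vic), (Gamma, 5, Lee, Helix, Yan), (Gamma, 5, Lee, Omega, Wes), (Gamma, 5, Lee, Zephyr, Dee), (Gamma, 5, Mo, Helix, Vic), (Gamma, 5, Mo, Helix, Yan), (Gamma, 5, Mo, Omega, Wes), (Gamma, 5, Mo, Zephyr, Dee), (Helix, 5, Vic, Gamma, Lee), (Helix, 5, Vic, Gamma, Mo), (Helix, 5, Vic, Omega, Wes), (Helix, 5, Vic, Zephyr, Dee), (Helix, 5, Yan, Gamma, Lee), (Helix, 5, Yan, Gamma, Mo), (Helix, 5, Yan, Omega, Wes), (Helix, 5, Yan, Zephyr, Dee), (Lyra, 21, Vic, Argo, Ivy), (Lyra, 21, Vic, Vega, Pat), (Lyra, 21, Vic, Zephyr, Dee), (Omega, 5, Wes, Gamma, Lee), (Omega, 5, Wes, Gamma, Mo), (Omega, 5, Wes, Helix, Vic), (Omega, 5, Wes, Helix, Yan), (Omega, 5, Wes, Zephyr, Dee), (Vega, 21, Pat, Argo, Ivy), (Vega, 21, Pat, Lyra, Vic), (Vega, 21, Pat, Zephyr, Dee), (Zephyr, 21, Dee, Argo, Ivy), (Zephyr, 21, Dee, Lyra, Vic), (Zephyr, 21, Dee, Vega, Pat), (Zephyr, 5, Dee, Gamma, Lee), (Zephyr, 5, Dee, Gamma, Mo), (Zephyr, 5, Dee, Helix, Vic), (Zephyr, 5, Dee, Helix, Yan), (Zephyr, 5, Dee, Omega, Wes)}
Keep only column(s) mid, role2, aname2 (28 duplicate(s) eliminated): {(21, Argo, Ivy), (21, Lyra, Vic), (21, Vega, Pat), (21, Zephyr, Dee), (5, Gamma, Lee), (5, Gamma, Mo), (5, Helix, Vic), (5, Helix, Yan), (5, Omega, Wes), (5, Zephyr, Dee)}

{(21, Argo, Ivy), (21, Lyra, Vic), (21, Vega, Pat), (21, Zephyr, Dee), (5, Gamma, Lee), (5, Gamma, Mo), (5, Helix, Vic), (5, Helix, Yan), (5, Omega, Wes), (5, Zephyr, Dee)}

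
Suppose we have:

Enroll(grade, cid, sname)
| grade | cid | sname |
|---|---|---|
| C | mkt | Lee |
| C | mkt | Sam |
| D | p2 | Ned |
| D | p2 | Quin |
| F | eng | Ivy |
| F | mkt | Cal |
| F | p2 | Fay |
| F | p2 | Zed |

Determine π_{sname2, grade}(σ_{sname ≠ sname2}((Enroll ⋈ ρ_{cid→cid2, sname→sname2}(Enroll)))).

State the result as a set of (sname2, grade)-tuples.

ρ[cid→cid2, sname→sname2]: schema becomes (grade, cid2, sname2); tuples unchanged.
Natural join on grade: {(C, mkt, Lee, mkt, Lee), (C, mkt, Lee, mkt, Sam), (C, mkt, Sam, mkt, Lee), (C, mkt, Sam, mkt, Sam), (D, p2, Ned, p2, Ned), (D, p2, Ned, p2, Quin), (D, p2, Quin, p2, Ned), (D, p2, Quin, p2, Quin), (F, eng, Ivy, eng, Ivy), (F, eng, Ivy, mkt, Cal), (F, eng, Ivy, p2, Fay), (F, eng, Ivy, p2, Zed), (F, mkt, Cal, eng, Ivy), (F, mkt, Cal, mkt, Cal), (F, mkt, Cal, p2, Fay), (F, mkt, Cal, p2, Zed), (F, p2, Fay, eng, Ivy), (F, p2, Fay, mkt, Cal), (F, p2, Fay, p2, Fay), (F, p2, Fay, p2, Zed), (F, p2, Zed, eng, Ivy), (F, p2, Zed, mkt, Cal), (F, p2, Zed, p2, Fay), (F, p2, Zed, p2, Zed)}
Selection sname ≠ sname2: {(C, mkt, Lee, mkt, Sam), (C, mkt, Sam, mkt, Lee), (D, p2, Ned, p2, Quin), (D, p2, Quin, p2, Ned), (F, eng, Ivy, mkt, Cal), (F, eng, Ivy, p2, Fay), (F, eng, Ivy, p2, Zed), (F, mkt, Cal, eng, Ivy), (F, mkt, Cal, p2, Fay), (F, mkt, Cal, p2, Zed), (F, p2, Fay, eng, Ivy), (F, p2, Fay, mkt, Cal), (F, p2, Fay, p2, Zed), (F, p2, Zed, eng, Ivy), (F, p2, Zed, mkt, Cal), (F, p2, Zed, p2, Fay)}
Projecting to sname2, grade (8 duplicate(s) eliminated): {(Cal, F), (Fay, F), (Ivy, F), (Lee, C), (Ned, D), (Quin, D), (Sam, C), (Zed, F)}

{(Cal, F), (Fay, F), (Ivy, F), (Lee, C), (Ned, D), (Quin, D), (Sam, C), (Zed, F)}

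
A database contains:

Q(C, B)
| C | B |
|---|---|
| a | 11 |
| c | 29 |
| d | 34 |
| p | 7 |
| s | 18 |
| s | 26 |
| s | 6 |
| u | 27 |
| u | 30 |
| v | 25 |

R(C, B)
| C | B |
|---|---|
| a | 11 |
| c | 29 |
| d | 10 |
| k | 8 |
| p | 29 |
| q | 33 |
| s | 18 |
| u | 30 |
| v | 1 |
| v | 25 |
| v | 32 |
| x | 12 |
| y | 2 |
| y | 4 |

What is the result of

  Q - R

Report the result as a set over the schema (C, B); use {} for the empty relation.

{(d, 34), (p, 7), (s, 26), (s, 6), (u, 27)}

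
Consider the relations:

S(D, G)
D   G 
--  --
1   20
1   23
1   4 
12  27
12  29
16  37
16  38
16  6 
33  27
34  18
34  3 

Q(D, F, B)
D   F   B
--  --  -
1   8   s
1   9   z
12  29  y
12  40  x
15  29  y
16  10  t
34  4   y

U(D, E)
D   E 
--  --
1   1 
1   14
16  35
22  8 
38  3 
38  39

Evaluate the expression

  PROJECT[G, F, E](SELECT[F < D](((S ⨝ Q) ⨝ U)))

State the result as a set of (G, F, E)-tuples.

Joining S and Q on D yields {(1, 20, 8, s), (1, 20, 9, z), (1, 23, 8, s), (1, 23, 9, z), (1, 4, 8, s), (1, 4, 9, z), (12, 27, 29, y), (12, 27, 40, x), (12, 29, 29, y), (12, 29, 40, x), (16, 37, 10, t), (16, 38, 10, t), (16, 6, 10, t), (34, 18, 4, y), (34, 3, 4, y)}.
Joining (S ⨝ Q) and U on D yields {(1, 20, 8, s, 1), (1, 20, 8, s, 14), (1, 20, 9, z, 1), (1, 20, 9, z, 14), (1, 23, 8, s, 1), (1, 23, 8, s, 14), (1, 23, 9, z, 1), (1, 23, 9, z, 14), (1, 4, 8, s, 1), (1, 4, 8, s, 14), (1, 4, 9, z, 1), (1, 4, 9, z, 14), (16, 37, 10, t, 35), (16, 38, 10, t, 35), (16, 6, 10, t, 35)}.
σ[F < D]: keep tuples satisfying F < D → {(16, 37, 10, t, 35), (16, 38, 10, t, 35), (16, 6, 10, t, 35)}
π[G, F, E]: project onto (G, F, E) → {(37, 10, 35), (38, 10, 35), (6, 10, 35)}

{(37, 10, 35), (38, 10, 35), (6, 10, 35)}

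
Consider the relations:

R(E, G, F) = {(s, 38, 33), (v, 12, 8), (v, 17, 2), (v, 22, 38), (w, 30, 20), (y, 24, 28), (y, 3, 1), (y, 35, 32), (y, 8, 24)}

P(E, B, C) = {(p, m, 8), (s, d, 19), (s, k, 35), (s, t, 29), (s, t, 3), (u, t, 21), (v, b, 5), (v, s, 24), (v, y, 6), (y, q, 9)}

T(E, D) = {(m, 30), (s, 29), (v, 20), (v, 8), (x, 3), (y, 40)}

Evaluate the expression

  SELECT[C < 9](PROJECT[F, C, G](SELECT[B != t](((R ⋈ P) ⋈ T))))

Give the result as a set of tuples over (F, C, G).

Natural join on E: {(s, 38, 33, d, 19), (s, 38, 33, k, 35), (s, 38, 33, t, 29), (s, 38, 33, t, 3), (v, 12, 8, b, 5), (v, 12, 8, s, 24), (v, 12, 8, y, 6), (v, 17, 2, b, 5), (v, 17, 2, s, 24), (v, 17, 2, y, 6), (v, 22, 38, b, 5), (v, 22, 38, s, 24), (v, 22, 38, y, 6), (y, 24, 28, q, 9), (y, 3, 1, q, 9), (y, 35, 32, q, 9), (y, 8, 24, q, 9)}
Natural join on E: {(s, 38, 33, d, 19, 29), (s, 38, 33, k, 35, 29), (s, 38, 33, t, 29, 29), (s, 38, 33, t, 3, 29), (v, 12, 8, b, 5, 20), (v, 12, 8, b, 5, 8), (v, 12, 8, s, 24, 20), (v, 12, 8, s, 24, 8), (v, 12, 8, y, 6, 20), (v, 12, 8, y, 6, 8), (v, 17, 2, b, 5, 20), (v, 17, 2, b, 5, 8), (v, 17, 2, s, 24, 20), (v, 17, 2, s, 24, 8), (v, 17, 2, y, 6, 20), (v, 17, 2, y, 6, 8), (v, 22, 38, b, 5, 20), (v, 22, 38, b, 5, 8), (v, 22, 38, s, 24, 20), (v, 22, 38, s, 24, 8), (v, 22, 38, y, 6, 20), (v, 22, 38, y, 6, 8), (y, 24, 28, q, 9, 40), (y, 3, 1, q, 9, 40), (y, 35, 32, q, 9, 40), (y, 8, 24, q, 9, 40)}
Filtering on B != t leaves {(s, 38, 33, d, 19, 29), (s, 38, 33, k, 35, 29), (v, 12, 8, b, 5, 20), (v, 12, 8, b, 5, 8), (v, 12, 8, s, 24, 20), (v, 12, 8, s, 24, 8), (v, 12, 8, y, 6, 20), (v, 12, 8, y, 6, 8), (v, 17, 2, b, 5, 20), (v, 17, 2, b, 5, 8), (v, 17, 2, s, 24, 20), (v, 17, 2, s, 24, 8), (v, 17, 2, y, 6, 20), (v, 17, 2, y, 6, 8), (v, 22, 38, b, 5, 20), (v, 22, 38, b, 5, 8), (v, 22, 38, s, 24, 20), (v, 22, 38, s, 24, 8), (v, 22, 38, y, 6, 20), (v, 22, 38, y, 6, 8), (y, 24, 28, q, 9, 40), (y, 3, 1, q, 9, 40), (y, 35, 32, q, 9, 40), (y, 8, 24, q, 9, 40)}.
π_{F, C, G} gives {(1, 9, 3), (2, 24, 17), (2, 5, 17), (2, 6, 17), (24, 9, 8), (28, 9, 24), (32, 9, 35), (33, 19, 38), (33, 35, 38), (38, 24, 22), (38, 5, 22), (38, 6, 22), (8, 24, 12), (8, 5, 12), (8, 6, 12)} (9 duplicate(s) eliminated).
Filtering on C < 9 leaves {(2, 5, 17), (2, 6, 17), (38, 5, 22), (38, 6, 22), (8, 5, 12), (8, 6, 12)}.

{(2, 5, 17), (2, 6, 17), (38, 5, 22), (38, 6, 22), (8, 5, 12), (8, 6, 12)}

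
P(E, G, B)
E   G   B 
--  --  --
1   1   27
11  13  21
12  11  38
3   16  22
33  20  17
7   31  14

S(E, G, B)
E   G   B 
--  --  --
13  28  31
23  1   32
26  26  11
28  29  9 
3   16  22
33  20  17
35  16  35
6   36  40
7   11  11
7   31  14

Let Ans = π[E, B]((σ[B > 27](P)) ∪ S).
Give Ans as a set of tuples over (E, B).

{(12, 38), (13, 31), (23, 32), (26, 11), (28, 9), (3, 22), (33, 17), (35, 35), (6, 40), (7, 11), (7, 14)}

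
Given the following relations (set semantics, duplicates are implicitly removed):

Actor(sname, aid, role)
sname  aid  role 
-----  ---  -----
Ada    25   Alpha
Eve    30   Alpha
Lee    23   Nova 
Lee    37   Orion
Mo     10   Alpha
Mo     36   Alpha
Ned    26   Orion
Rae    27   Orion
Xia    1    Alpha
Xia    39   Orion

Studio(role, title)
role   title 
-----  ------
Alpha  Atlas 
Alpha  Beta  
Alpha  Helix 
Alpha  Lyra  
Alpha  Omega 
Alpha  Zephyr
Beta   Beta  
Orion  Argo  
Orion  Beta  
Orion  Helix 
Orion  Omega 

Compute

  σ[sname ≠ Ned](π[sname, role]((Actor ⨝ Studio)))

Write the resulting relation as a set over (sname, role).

{(Ada, Alpha), (Eve, Alpha), (Lee, Orion), (Mo, Alpha), (Rae, Orion), (Xia, Alpha), (Xia, Orion)}

Natural join on role: {(Ada, 25, Alpha, Atlas), (Ada, 25, Alpha, Beta), (Ada, 25, Alpha, Helix), (Ada, 25, Alpha, Lyra), (Ada, 25, Alpha, Omega), (Ada, 25, Alpha, Zephyr), (Eve, 30, Alpha, Atlas), (Eve, 30, Alpha, Beta), (Eve, 30, Alpha, Helix), (Eve, 30, Alpha, Lyra), (Eve, 30, Alpha, Omega), (Eve, 30, Alpha, Zephyr), (Lee, 37, Orion, Argo), (Lee, 37, Orion, Beta), (Lee, 37, Orion, Helix), (Lee, 37, Orion, Omega), (Mo, 10, Alpha, Atlas), (Mo, 10, Alpha, Beta), (Mo, 10, Alpha, Helix), (Mo, 10, Alpha, Lyra), (Mo, 10, Alpha, Omega), (Mo, 10, Alpha, Zephyr), (Mo, 36, Alpha, Atlas), (Mo, 36, Alpha, Beta), (Mo, 36, Alpha, Helix), (Mo, 36, Alpha, Lyra), (Mo, 36, Alpha, Omega), (Mo, 36, Alpha, Zephyr), (Ned, 26, Orion, Argo), (Ned, 26, Orion, Beta), (Ned, 26, Orion, Helix), (Ned, 26, Orion, Omega), (Rae, 27, Orion, Argo), (Rae, 27, Orion, Beta), (Rae, 27, Orion, Helix), (Rae, 27, Orion, Omega), (Xia, 1, Alpha, Atlas), (Xia, 1, Alpha, Beta), (Xia, 1, Alpha, Helix), (Xia, 1, Alpha, Lyra), (Xia, 1, Alpha, Omega), (Xia, 1, Alpha, Zephyr), (Xia, 39, Orion, Argo), (Xia, 39, Orion, Beta), (Xia, 39, Orion, Helix), (Xia, 39, Orion, Omega)}
Projecting to sname, role (38 duplicate(s) eliminated): {(Ada, Alpha), (Eve, Alpha), (Lee, Orion), (Mo, Alpha), (Ned, Orion), (Rae, Orion), (Xia, Alpha), (Xia, Orion)}
Selection sname ≠ Ned: {(Ada, Alpha), (Eve, Alpha), (Lee, Orion), (Mo, Alpha), (Rae, Orion), (Xia, Alpha), (Xia, Orion)}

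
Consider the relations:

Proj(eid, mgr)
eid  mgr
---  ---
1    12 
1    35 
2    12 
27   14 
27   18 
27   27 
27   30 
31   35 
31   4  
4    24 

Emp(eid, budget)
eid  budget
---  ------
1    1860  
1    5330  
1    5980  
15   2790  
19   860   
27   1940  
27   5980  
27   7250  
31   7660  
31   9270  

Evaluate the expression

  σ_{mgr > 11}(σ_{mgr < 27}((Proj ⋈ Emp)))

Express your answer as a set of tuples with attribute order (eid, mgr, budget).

{(1, 12, 1860), (1, 12, 5330), (1, 12, 5980), (27, 14, 1940), (27, 14, 5980), (27, 14, 7250), (27, 18, 1940), (27, 18, 5980), (27, 18, 7250)}

Natural join on eid: {(1, 12, 1860), (1, 12, 5330), (1, 12, 5980), (1, 35, 1860), (1, 35, 5330), (1, 35, 5980), (27, 14, 1940), (27, 14, 5980), (27, 14, 7250), (27, 18, 1940), (27, 18, 5980), (27, 18, 7250), (27, 27, 1940), (27, 27, 5980), (27, 27, 7250), (27, 30, 1940), (27, 30, 5980), (27, 30, 7250), (31, 35, 7660), (31, 35, 9270), (31, 4, 7660), (31, 4, 9270)}
Apply σ_{mgr < 27}; surviving tuples: {(1, 12, 1860), (1, 12, 5330), (1, 12, 5980), (27, 14, 1940), (27, 14, 5980), (27, 14, 7250), (27, 18, 1940), (27, 18, 5980), (27, 18, 7250), (31, 4, 7660), (31, 4, 9270)}
Apply σ_{mgr > 11}; surviving tuples: {(1, 12, 1860), (1, 12, 5330), (1, 12, 5980), (27, 14, 1940), (27, 14, 5980), (27, 14, 7250), (27, 18, 1940), (27, 18, 5980), (27, 18, 7250)}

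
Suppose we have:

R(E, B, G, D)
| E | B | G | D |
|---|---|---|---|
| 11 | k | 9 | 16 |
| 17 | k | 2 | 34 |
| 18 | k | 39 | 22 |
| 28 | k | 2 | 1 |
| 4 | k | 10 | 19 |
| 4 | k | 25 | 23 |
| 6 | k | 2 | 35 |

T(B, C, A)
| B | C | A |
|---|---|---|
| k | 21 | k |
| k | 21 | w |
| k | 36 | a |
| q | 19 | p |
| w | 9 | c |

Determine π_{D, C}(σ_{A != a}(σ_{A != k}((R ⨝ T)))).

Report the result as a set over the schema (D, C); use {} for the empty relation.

Natural join on B: {(11, k, 9, 16, 21, k), (11, k, 9, 16, 21, w), (11, k, 9, 16, 36, a), (17, k, 2, 34, 21, k), (17, k, 2, 34, 21, w), (17, k, 2, 34, 36, a), (18, k, 39, 22, 21, k), (18, k, 39, 22, 21, w), (18, k, 39, 22, 36, a), (28, k, 2, 1, 21, k), (28, k, 2, 1, 21, w), (28, k, 2, 1, 36, a), (4, k, 10, 19, 21, k), (4, k, 10, 19, 21, w), (4, k, 10, 19, 36, a), (4, k, 25, 23, 21, k), (4, k, 25, 23, 21, w), (4, k, 25, 23, 36, a), (6, k, 2, 35, 21, k), (6, k, 2, 35, 21, w), (6, k, 2, 35, 36, a)}
Filtering on A != k leaves {(11, k, 9, 16, 21, w), (11, k, 9, 16, 36, a), (17, k, 2, 34, 21, w), (17, k, 2, 34, 36, a), (18, k, 39, 22, 21, w), (18, k, 39, 22, 36, a), (28, k, 2, 1, 21, w), (28, k, 2, 1, 36, a), (4, k, 10, 19, 21, w), (4, k, 10, 19, 36, a), (4, k, 25, 23, 21, w), (4, k, 25, 23, 36, a), (6, k, 2, 35, 21, w), (6, k, 2, 35, 36, a)}.
Filtering on A != a leaves {(11, k, 9, 16, 21, w), (17, k, 2, 34, 21, w), (18, k, 39, 22, 21, w), (28, k, 2, 1, 21, w), (4, k, 10, 19, 21, w), (4, k, 25, 23, 21, w), (6, k, 2, 35, 21, w)}.
Projecting to D, C: {(1, 21), (16, 21), (19, 21), (22, 21), (23, 21), (34, 21), (35, 21)}

{(1, 21), (16, 21), (19, 21), (22, 21), (23, 21), (34, 21), (35, 21)}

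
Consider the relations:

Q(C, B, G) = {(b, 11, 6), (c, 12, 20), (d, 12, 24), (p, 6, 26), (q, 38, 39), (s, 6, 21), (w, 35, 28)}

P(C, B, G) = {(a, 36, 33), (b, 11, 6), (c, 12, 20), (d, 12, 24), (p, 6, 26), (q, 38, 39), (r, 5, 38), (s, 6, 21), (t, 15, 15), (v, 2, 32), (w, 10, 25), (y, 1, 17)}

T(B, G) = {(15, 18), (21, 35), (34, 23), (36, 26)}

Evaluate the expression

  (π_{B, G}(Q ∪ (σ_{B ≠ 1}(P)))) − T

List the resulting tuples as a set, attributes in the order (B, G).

Filtering on B ≠ 1 leaves {(a, 36, 33), (b, 11, 6), (c, 12, 20), (d, 12, 24), (p, 6, 26), (q, 38, 39), (r, 5, 38), (s, 6, 21), (t, 15, 15), (v, 2, 32), (w, 10, 25)}.
Set union of the two operands is {(a, 36, 33), (b, 11, 6), (c, 12, 20), (d, 12, 24), (p, 6, 26), (q, 38, 39), (r, 5, 38), (s, 6, 21), (t, 15, 15), (v, 2, 32), (w, 10, 25), (w, 35, 28)}.
Keep only column(s) B, G: {(10, 25), (11, 6), (12, 20), (12, 24), (15, 15), (2, 32), (35, 28), (36, 33), (38, 39), (5, 38), (6, 21), (6, 26)}
Set difference of the two operands is {(10, 25), (11, 6), (12, 20), (12, 24), (15, 15), (2, 32), (35, 28), (36, 33), (38, 39), (5, 38), (6, 21), (6, 26)}.

{(10, 25), (11, 6), (12, 20), (12, 24), (15, 15), (2, 32), (35, 28), (36, 33), (38, 39), (5, 38), (6, 21), (6, 26)}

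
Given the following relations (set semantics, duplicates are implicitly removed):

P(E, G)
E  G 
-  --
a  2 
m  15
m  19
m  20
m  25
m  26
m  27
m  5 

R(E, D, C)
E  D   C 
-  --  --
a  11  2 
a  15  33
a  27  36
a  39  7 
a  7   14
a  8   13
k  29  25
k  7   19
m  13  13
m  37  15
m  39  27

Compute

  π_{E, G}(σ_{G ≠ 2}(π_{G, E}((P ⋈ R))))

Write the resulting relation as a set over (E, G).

{(m, 15), (m, 19), (m, 20), (m, 25), (m, 26), (m, 27), (m, 5)}

Joining P and R on E yields {(a, 2, 11, 2), (a, 2, 15, 33), (a, 2, 27, 36), (a, 2, 39, 7), (a, 2, 7, 14), (a, 2, 8, 13), (m, 15, 13, 13), (m, 15, 37, 15), (m, 15, 39, 27), (m, 19, 13, 13), (m, 19, 37, 15), (m, 19, 39, 27), (m, 20, 13, 13), (m, 20, 37, 15), (m, 20, 39, 27), (m, 25, 13, 13), (m, 25, 37, 15), (m, 25, 39, 27), (m, 26, 13, 13), (m, 26, 37, 15), (m, 26, 39, 27), (m, 27, 13, 13), (m, 27, 37, 15), (m, 27, 39, 27), (m, 5, 13, 13), (m, 5, 37, 15), (m, 5, 39, 27)}.
π_{G, E} gives {(15, m), (19, m), (2, a), (20, m), (25, m), (26, m), (27, m), (5, m)} (19 duplicate(s) eliminated).
Selection G ≠ 2: {(15, m), (19, m), (20, m), (25, m), (26, m), (27, m), (5, m)}
π_{E, G} gives {(m, 15), (m, 19), (m, 20), (m, 25), (m, 26), (m, 27), (m, 5)}.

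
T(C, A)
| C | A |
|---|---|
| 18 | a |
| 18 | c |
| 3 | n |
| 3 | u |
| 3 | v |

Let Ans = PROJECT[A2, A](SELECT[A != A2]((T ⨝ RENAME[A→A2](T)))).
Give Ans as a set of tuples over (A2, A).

{(a, c), (c, a), (n, u), (n, v), (u, n), (u, v), (v, n), (v, u)}

ρ[A→A2]: schema becomes (C, A2); tuples unchanged.
T ⋈ RENAME[A→A2](T) (natural join on C): {(18, a, a), (18, a, c), (18, c, a), (18, c, c), (3, n, n), (3, n, u), (3, n, v), (3, u, n), (3, u, u), (3, u, v), (3, v, n), (3, v, u), (3, v, v)}
σ[A != A2]: keep tuples satisfying A != A2 → {(18, a, c), (18, c, a), (3, n, u), (3, n, v), (3, u, n), (3, u, v), (3, v, n), (3, v, u)}
π[A2, A]: project onto (A2, A) → {(a, c), (c, a), (n, u), (n, v), (u, n), (u, v), (v, n), (v, u)}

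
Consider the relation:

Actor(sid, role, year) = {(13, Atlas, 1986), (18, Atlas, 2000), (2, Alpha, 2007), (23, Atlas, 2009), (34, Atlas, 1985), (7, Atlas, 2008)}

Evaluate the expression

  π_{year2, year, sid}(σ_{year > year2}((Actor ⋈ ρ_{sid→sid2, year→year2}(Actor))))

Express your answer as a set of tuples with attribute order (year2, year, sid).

{(1985, 1986, 13), (1985, 2000, 18), (1985, 2008, 7), (1985, 2009, 23), (1986, 2000, 18), (1986, 2008, 7), (1986, 2009, 23), (2000, 2008, 7), (2000, 2009, 23), (2008, 2009, 23)}

ρ[sid→sid2, year→year2]: schema becomes (sid2, role, year2); tuples unchanged.
Natural join on role: {(13, Atlas, 1986, 13, 1986), (13, Atlas, 1986, 18, 2000), (13, Atlas, 1986, 23, 2009), (13, Atlas, 1986, 34, 1985), (13, Atlas, 1986, 7, 2008), (18, Atlas, 2000, 13, 1986), (18, Atlas, 2000, 18, 2000), (18, Atlas, 2000, 23, 2009), (18, Atlas, 2000, 34, 1985), (18, Atlas, 2000, 7, 2008), (2, Alpha, 2007, 2, 2007), (23, Atlas, 2009, 13, 1986), (23, Atlas, 2009, 18, 2000), (23, Atlas, 2009, 23, 2009), (23, Atlas, 2009, 34, 1985), (23, Atlas, 2009, 7, 2008), (34, Atlas, 1985, 13, 1986), (34, Atlas, 1985, 18, 2000), (34, Atlas, 1985, 23, 2009), (34, Atlas, 1985, 34, 1985), (34, Atlas, 1985, 7, 2008), (7, Atlas, 2008, 13, 1986), (7, Atlas, 2008, 18, 2000), (7, Atlas, 2008, 23, 2009), (7, Atlas, 2008, 34, 1985), (7, Atlas, 2008, 7, 2008)}
σ[year > year2]: keep tuples satisfying year > year2 → {(13, Atlas, 1986, 34, 1985), (18, Atlas, 2000, 13, 1986), (18, Atlas, 2000, 34, 1985), (23, Atlas, 2009, 13, 1986), (23, Atlas, 2009, 18, 2000), (23, Atlas, 2009, 34, 1985), (23, Atlas, 2009, 7, 2008), (7, Atlas, 2008, 13, 1986), (7, Atlas, 2008, 18, 2000), (7, Atlas, 2008, 34, 1985)}
π_{year2, year, sid} gives {(1985, 1986, 13), (1985, 2000, 18), (1985, 2008, 7), (1985, 2009, 23), (1986, 2000, 18), (1986, 2008, 7), (1986, 2009, 23), (2000, 2008, 7), (2000, 2009, 23), (2008, 2009, 23)}.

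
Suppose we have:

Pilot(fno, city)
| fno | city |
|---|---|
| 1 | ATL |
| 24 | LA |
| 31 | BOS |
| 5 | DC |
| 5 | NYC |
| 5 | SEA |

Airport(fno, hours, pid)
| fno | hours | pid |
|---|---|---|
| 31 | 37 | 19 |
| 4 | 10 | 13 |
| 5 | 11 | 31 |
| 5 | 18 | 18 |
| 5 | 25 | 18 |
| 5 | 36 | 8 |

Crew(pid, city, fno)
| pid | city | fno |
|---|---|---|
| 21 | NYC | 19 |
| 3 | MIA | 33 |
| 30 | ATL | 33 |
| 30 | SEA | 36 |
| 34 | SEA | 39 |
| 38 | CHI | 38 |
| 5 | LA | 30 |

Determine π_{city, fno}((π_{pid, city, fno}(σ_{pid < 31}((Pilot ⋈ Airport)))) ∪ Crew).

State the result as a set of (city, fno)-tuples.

{(ATL, 33), (BOS, 31), (CHI, 38), (DC, 5), (LA, 30), (MIA, 33), (NYC, 19), (NYC, 5), (SEA, 36), (SEA, 39), (SEA, 5)}

Natural join on fno: {(31, BOS, 37, 19), (5, DC, 11, 31), (5, DC, 18, 18), (5, DC, 25, 18), (5, DC, 36, 8), (5, NYC, 11, 31), (5, NYC, 18, 18), (5, NYC, 25, 18), (5, NYC, 36, 8), (5, SEA, 11, 31), (5, SEA, 18, 18), (5, SEA, 25, 18), (5, SEA, 36, 8)}
Filtering on pid < 31 leaves {(31, BOS, 37, 19), (5, DC, 18, 18), (5, DC, 25, 18), (5, DC, 36, 8), (5, NYC, 18, 18), (5, NYC, 25, 18), (5, NYC, 36, 8), (5, SEA, 18, 18), (5, SEA, 25, 18), (5, SEA, 36, 8)}.
Keep only column(s) pid, city, fno (3 duplicate(s) eliminated): {(18, DC, 5), (18, NYC, 5), (18, SEA, 5), (19, BOS, 31), (8, DC, 5), (8, NYC, 5), (8, SEA, 5)}
Set union of the two operands is {(18, DC, 5), (18, NYC, 5), (18, SEA, 5), (19, BOS, 31), (21, NYC, 19), (3, MIA, 33), (30, ATL, 33), (30, SEA, 36), (34, SEA, 39), (38, CHI, 38), (5, LA, 30), (8, DC, 5), (8, NYC, 5), (8, SEA, 5)}.
Keep only column(s) city, fno (3 duplicate(s) eliminated): {(ATL, 33), (BOS, 31), (CHI, 38), (DC, 5), (LA, 30), (MIA, 33), (NYC, 19), (NYC, 5), (SEA, 36), (SEA, 39), (SEA, 5)}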